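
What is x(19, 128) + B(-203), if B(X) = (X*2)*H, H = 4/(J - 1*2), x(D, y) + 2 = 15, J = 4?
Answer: -799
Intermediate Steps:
x(D, y) = 13 (x(D, y) = -2 + 15 = 13)
H = 2 (H = 4/(4 - 1*2) = 4/(4 - 2) = 4/2 = 4*(½) = 2)
B(X) = 4*X (B(X) = (X*2)*2 = (2*X)*2 = 4*X)
x(19, 128) + B(-203) = 13 + 4*(-203) = 13 - 812 = -799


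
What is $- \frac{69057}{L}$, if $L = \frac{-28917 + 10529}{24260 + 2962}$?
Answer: $\frac{939934827}{9194} \approx 1.0223 \cdot 10^{5}$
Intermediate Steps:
$L = - \frac{9194}{13611}$ ($L = - \frac{18388}{27222} = \left(-18388\right) \frac{1}{27222} = - \frac{9194}{13611} \approx -0.67548$)
$- \frac{69057}{L} = - \frac{69057}{- \frac{9194}{13611}} = \left(-69057\right) \left(- \frac{13611}{9194}\right) = \frac{939934827}{9194}$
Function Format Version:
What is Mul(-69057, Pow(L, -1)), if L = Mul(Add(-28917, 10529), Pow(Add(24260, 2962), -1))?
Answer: Rational(939934827, 9194) ≈ 1.0223e+5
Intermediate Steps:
L = Rational(-9194, 13611) (L = Mul(-18388, Pow(27222, -1)) = Mul(-18388, Rational(1, 27222)) = Rational(-9194, 13611) ≈ -0.67548)
Mul(-69057, Pow(L, -1)) = Mul(-69057, Pow(Rational(-9194, 13611), -1)) = Mul(-69057, Rational(-13611, 9194)) = Rational(939934827, 9194)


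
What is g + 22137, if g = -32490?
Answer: -10353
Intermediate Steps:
g + 22137 = -32490 + 22137 = -10353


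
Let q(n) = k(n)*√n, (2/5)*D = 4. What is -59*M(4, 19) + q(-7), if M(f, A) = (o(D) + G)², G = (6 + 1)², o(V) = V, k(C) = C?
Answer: -205379 - 7*I*√7 ≈ -2.0538e+5 - 18.52*I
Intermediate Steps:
D = 10 (D = (5/2)*4 = 10)
q(n) = n^(3/2) (q(n) = n*√n = n^(3/2))
G = 49 (G = 7² = 49)
M(f, A) = 3481 (M(f, A) = (10 + 49)² = 59² = 3481)
-59*M(4, 19) + q(-7) = -59*3481 + (-7)^(3/2) = -205379 - 7*I*√7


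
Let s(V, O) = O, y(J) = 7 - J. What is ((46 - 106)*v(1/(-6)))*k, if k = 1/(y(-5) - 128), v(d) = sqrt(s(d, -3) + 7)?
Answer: 30/29 ≈ 1.0345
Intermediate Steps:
v(d) = 2 (v(d) = sqrt(-3 + 7) = sqrt(4) = 2)
k = -1/116 (k = 1/((7 - 1*(-5)) - 128) = 1/((7 + 5) - 128) = 1/(12 - 128) = 1/(-116) = -1/116 ≈ -0.0086207)
((46 - 106)*v(1/(-6)))*k = ((46 - 106)*2)*(-1/116) = -60*2*(-1/116) = -120*(-1/116) = 30/29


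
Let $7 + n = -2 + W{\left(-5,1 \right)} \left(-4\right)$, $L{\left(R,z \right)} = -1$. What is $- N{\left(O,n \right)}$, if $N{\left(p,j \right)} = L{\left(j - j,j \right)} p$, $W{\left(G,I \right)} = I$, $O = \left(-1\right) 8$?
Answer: $-8$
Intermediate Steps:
$O = -8$
$n = -13$ ($n = -7 + \left(-2 + 1 \left(-4\right)\right) = -7 - 6 = -13$)
$N{\left(p,j \right)} = - p$
$- N{\left(O,n \right)} = - \left(-1\right) \left(-8\right) = \left(-1\right) 8 = -8$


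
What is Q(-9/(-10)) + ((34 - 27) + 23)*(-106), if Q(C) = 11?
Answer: -3169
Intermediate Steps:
Q(-9/(-10)) + ((34 - 27) + 23)*(-106) = 11 + ((34 - 27) + 23)*(-106) = 11 + (7 + 23)*(-106) = 11 + 30*(-106) = 11 - 3180 = -3169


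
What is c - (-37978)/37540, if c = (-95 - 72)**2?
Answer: 523495519/18770 ≈ 27890.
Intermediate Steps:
c = 27889 (c = (-167)**2 = 27889)
c - (-37978)/37540 = 27889 - (-37978)/37540 = 27889 - 1*(-18989/18770) = 27889 + 18989/18770 = 523495519/18770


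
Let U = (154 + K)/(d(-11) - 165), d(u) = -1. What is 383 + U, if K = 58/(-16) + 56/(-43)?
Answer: 21819551/57104 ≈ 382.10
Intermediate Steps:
K = -1695/344 (K = 58*(-1/16) + 56*(-1/43) = -29/8 - 56/43 = -1695/344 ≈ -4.9273)
U = -51281/57104 (U = (154 - 1695/344)/(-1 - 165) = (51281/344)/(-166) = (51281/344)*(-1/166) = -51281/57104 ≈ -0.89803)
383 + U = 383 - 51281/57104 = 21819551/57104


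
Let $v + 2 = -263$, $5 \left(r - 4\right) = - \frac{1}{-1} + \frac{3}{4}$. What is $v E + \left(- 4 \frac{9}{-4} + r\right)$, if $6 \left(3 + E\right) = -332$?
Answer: $\frac{928301}{60} \approx 15472.0$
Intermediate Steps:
$r = \frac{87}{20}$ ($r = 4 + \frac{- \frac{1}{-1} + \frac{3}{4}}{5} = 4 + \frac{\left(-1\right) \left(-1\right) + 3 \cdot \frac{1}{4}}{5} = 4 + \frac{1 + \frac{3}{4}}{5} = 4 + \frac{1}{5} \cdot \frac{7}{4} = 4 + \frac{7}{20} = \frac{87}{20} \approx 4.35$)
$E = - \frac{175}{3}$ ($E = -3 + \frac{1}{6} \left(-332\right) = -3 - \frac{166}{3} = - \frac{175}{3} \approx -58.333$)
$v = -265$ ($v = -2 - 263 = -265$)
$v E + \left(- 4 \frac{9}{-4} + r\right) = \left(-265\right) \left(- \frac{175}{3}\right) - \left(- \frac{87}{20} + 4 \frac{9}{-4}\right) = \frac{46375}{3} - \left(- \frac{87}{20} + 4 \cdot 9 \left(- \frac{1}{4}\right)\right) = \frac{46375}{3} + \left(\left(-4\right) \left(- \frac{9}{4}\right) + \frac{87}{20}\right) = \frac{46375}{3} + \left(9 + \frac{87}{20}\right) = \frac{46375}{3} + \frac{267}{20} = \frac{928301}{60}$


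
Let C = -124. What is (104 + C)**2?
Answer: 400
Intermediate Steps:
(104 + C)**2 = (104 - 124)**2 = (-20)**2 = 400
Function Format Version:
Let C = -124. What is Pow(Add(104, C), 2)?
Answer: 400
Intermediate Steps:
Pow(Add(104, C), 2) = Pow(Add(104, -124), 2) = Pow(-20, 2) = 400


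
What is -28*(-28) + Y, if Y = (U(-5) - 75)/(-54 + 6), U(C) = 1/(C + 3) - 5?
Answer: 75425/96 ≈ 785.68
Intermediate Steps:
U(C) = -5 + 1/(3 + C) (U(C) = 1/(3 + C) - 5 = -5 + 1/(3 + C))
Y = 161/96 (Y = ((-14 - 5*(-5))/(3 - 5) - 75)/(-54 + 6) = ((-14 + 25)/(-2) - 75)/(-48) = (-½*11 - 75)*(-1/48) = (-11/2 - 75)*(-1/48) = -161/2*(-1/48) = 161/96 ≈ 1.6771)
-28*(-28) + Y = -28*(-28) + 161/96 = 784 + 161/96 = 75425/96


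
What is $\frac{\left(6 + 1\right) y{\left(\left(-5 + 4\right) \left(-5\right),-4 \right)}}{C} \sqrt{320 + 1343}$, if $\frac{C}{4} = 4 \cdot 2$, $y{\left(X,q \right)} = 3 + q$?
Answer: $- \frac{7 \sqrt{1663}}{32} \approx -8.9206$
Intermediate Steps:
$C = 32$ ($C = 4 \cdot 4 \cdot 2 = 4 \cdot 8 = 32$)
$\frac{\left(6 + 1\right) y{\left(\left(-5 + 4\right) \left(-5\right),-4 \right)}}{C} \sqrt{320 + 1343} = \frac{\left(6 + 1\right) \left(3 - 4\right)}{32} \sqrt{320 + 1343} = 7 \left(-1\right) \frac{1}{32} \sqrt{1663} = \left(-7\right) \frac{1}{32} \sqrt{1663} = - \frac{7 \sqrt{1663}}{32}$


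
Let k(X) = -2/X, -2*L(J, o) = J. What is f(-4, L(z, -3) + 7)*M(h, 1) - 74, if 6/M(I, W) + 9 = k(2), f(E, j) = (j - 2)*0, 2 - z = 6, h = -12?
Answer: -74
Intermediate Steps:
z = -4 (z = 2 - 1*6 = 2 - 6 = -4)
L(J, o) = -J/2
f(E, j) = 0 (f(E, j) = (-2 + j)*0 = 0)
M(I, W) = -3/5 (M(I, W) = 6/(-9 - 2/2) = 6/(-9 - 2*1/2) = 6/(-9 - 1) = 6/(-10) = 6*(-1/10) = -3/5)
f(-4, L(z, -3) + 7)*M(h, 1) - 74 = 0*(-3/5) - 74 = 0 - 74 = -74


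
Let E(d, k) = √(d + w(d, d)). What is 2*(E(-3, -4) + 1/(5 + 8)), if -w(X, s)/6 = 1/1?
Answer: 2/13 + 6*I ≈ 0.15385 + 6.0*I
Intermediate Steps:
w(X, s) = -6 (w(X, s) = -6/1 = -6)
E(d, k) = √(-6 + d) (E(d, k) = √(d - 6) = √(-6 + d))
2*(E(-3, -4) + 1/(5 + 8)) = 2*(√(-6 - 3) + 1/(5 + 8)) = 2*(√(-9) + 1/13) = 2*(3*I + 1/13) = 2*(1/13 + 3*I) = 2/13 + 6*I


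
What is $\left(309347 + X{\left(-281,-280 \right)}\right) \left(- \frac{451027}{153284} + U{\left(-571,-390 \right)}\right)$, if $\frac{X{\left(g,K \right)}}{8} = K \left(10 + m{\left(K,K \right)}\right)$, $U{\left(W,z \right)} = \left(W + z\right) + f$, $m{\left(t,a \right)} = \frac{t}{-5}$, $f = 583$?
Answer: $- \frac{9430777955153}{153284} \approx -6.1525 \cdot 10^{7}$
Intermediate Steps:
$m{\left(t,a \right)} = - \frac{t}{5}$ ($m{\left(t,a \right)} = t \left(- \frac{1}{5}\right) = - \frac{t}{5}$)
$U{\left(W,z \right)} = 583 + W + z$ ($U{\left(W,z \right)} = \left(W + z\right) + 583 = 583 + W + z$)
$X{\left(g,K \right)} = 8 K \left(10 - \frac{K}{5}\right)$
$\left(309347 + X{\left(-281,-280 \right)}\right) \left(- \frac{451027}{153284} + U{\left(-571,-390 \right)}\right) = \left(309347 + \frac{8}{5} \left(-280\right) \left(50 - -280\right)\right) \left(- \frac{451027}{153284} - 378\right) = \left(309347 + \frac{8}{5} \left(-280\right) \left(50 + 280\right)\right) \left(\left(-451027\right) \frac{1}{153284} - 378\right) = \left(309347 + \frac{8}{5} \left(-280\right) 330\right) \left(- \frac{451027}{153284} - 378\right) = \left(309347 - 147840\right) \left(- \frac{58392379}{153284}\right) = 161507 \left(- \frac{58392379}{153284}\right) = - \frac{9430777955153}{153284}$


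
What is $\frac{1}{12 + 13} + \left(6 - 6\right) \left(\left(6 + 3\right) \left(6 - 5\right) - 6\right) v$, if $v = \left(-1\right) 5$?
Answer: $\frac{1}{25} \approx 0.04$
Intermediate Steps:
$v = -5$
$\frac{1}{12 + 13} + \left(6 - 6\right) \left(\left(6 + 3\right) \left(6 - 5\right) - 6\right) v = \frac{1}{12 + 13} + \left(6 - 6\right) \left(\left(6 + 3\right) \left(6 - 5\right) - 6\right) \left(-5\right) = \frac{1}{25} + 0 \left(9 \cdot 1 - 6\right) \left(-5\right) = \frac{1}{25} + 0 \left(9 - 6\right) \left(-5\right) = \frac{1}{25} + 0 \cdot 3 \left(-5\right) = \frac{1}{25} + 0 \left(-5\right) = \frac{1}{25} + 0 = \frac{1}{25}$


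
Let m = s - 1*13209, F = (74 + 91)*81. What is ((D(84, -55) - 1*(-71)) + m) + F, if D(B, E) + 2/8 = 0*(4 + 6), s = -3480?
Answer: -13013/4 ≈ -3253.3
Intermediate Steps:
D(B, E) = -1/4 (D(B, E) = -1/4 + 0*(4 + 6) = -1/4 + 0*10 = -1/4 + 0 = -1/4)
F = 13365 (F = 165*81 = 13365)
m = -16689 (m = -3480 - 1*13209 = -3480 - 13209 = -16689)
((D(84, -55) - 1*(-71)) + m) + F = ((-1/4 - 1*(-71)) - 16689) + 13365 = ((-1/4 + 71) - 16689) + 13365 = (283/4 - 16689) + 13365 = -66473/4 + 13365 = -13013/4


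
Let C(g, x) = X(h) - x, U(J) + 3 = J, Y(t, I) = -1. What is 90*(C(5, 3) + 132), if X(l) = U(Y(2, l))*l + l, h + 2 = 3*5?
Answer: 8100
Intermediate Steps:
U(J) = -3 + J
h = 13 (h = -2 + 3*5 = -2 + 15 = 13)
X(l) = -3*l (X(l) = (-3 - 1)*l + l = -4*l + l = -3*l)
C(g, x) = -39 - x (C(g, x) = -3*13 - x = -39 - x)
90*(C(5, 3) + 132) = 90*((-39 - 1*3) + 132) = 90*((-39 - 3) + 132) = 90*(-42 + 132) = 90*90 = 8100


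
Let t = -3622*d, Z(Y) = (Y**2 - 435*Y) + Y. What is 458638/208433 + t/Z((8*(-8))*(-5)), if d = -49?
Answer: -10130578867/3801817920 ≈ -2.6647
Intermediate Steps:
Z(Y) = Y**2 - 434*Y
t = 177478 (t = -3622*(-49) = 177478)
458638/208433 + t/Z((8*(-8))*(-5)) = 458638/208433 + 177478/((((8*(-8))*(-5))*(-434 + (8*(-8))*(-5)))) = 458638*(1/208433) + 177478/(((-64*(-5))*(-434 - 64*(-5)))) = 458638/208433 + 177478/((320*(-434 + 320))) = 458638/208433 + 177478/((320*(-114))) = 458638/208433 + 177478/(-36480) = 458638/208433 + 177478*(-1/36480) = 458638/208433 - 88739/18240 = -10130578867/3801817920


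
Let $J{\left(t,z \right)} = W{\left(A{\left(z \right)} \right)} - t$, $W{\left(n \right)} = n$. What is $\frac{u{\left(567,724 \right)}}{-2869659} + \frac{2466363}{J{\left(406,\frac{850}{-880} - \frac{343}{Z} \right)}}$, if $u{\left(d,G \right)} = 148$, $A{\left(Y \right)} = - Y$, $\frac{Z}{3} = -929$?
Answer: $- \frac{1735828976779249852}{285150051526275} \approx -6087.4$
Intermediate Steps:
$Z = -2787$ ($Z = 3 \left(-929\right) = -2787$)
$J{\left(t,z \right)} = - t - z$ ($J{\left(t,z \right)} = - z - t = - t - z$)
$\frac{u{\left(567,724 \right)}}{-2869659} + \frac{2466363}{J{\left(406,\frac{850}{-880} - \frac{343}{Z} \right)}} = \frac{148}{-2869659} + \frac{2466363}{\left(-1\right) 406 - \left(\frac{850}{-880} - \frac{343}{-2787}\right)} = 148 \left(- \frac{1}{2869659}\right) + \frac{2466363}{-406 - \left(850 \left(- \frac{1}{880}\right) - - \frac{343}{2787}\right)} = - \frac{148}{2869659} + \frac{2466363}{-406 - \left(- \frac{85}{88} + \frac{343}{2787}\right)} = - \frac{148}{2869659} + \frac{2466363}{-406 - - \frac{206711}{245256}} = - \frac{148}{2869659} + \frac{2466363}{-406 + \frac{206711}{245256}} = - \frac{148}{2869659} + \frac{2466363}{- \frac{99367225}{245256}} = - \frac{148}{2869659} + 2466363 \left(- \frac{245256}{99367225}\right) = - \frac{148}{2869659} - \frac{604890323928}{99367225} = - \frac{1735828976779249852}{285150051526275}$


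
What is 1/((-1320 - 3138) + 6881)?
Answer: 1/2423 ≈ 0.00041271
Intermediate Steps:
1/((-1320 - 3138) + 6881) = 1/(-4458 + 6881) = 1/2423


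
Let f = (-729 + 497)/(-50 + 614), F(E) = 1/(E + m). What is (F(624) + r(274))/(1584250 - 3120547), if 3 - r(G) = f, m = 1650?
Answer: -364645/164196350766 ≈ -2.2208e-6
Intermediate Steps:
F(E) = 1/(1650 + E) (F(E) = 1/(E + 1650) = 1/(1650 + E))
f = -58/141 (f = -232/564 = -232*1/564 = -58/141 ≈ -0.41135)
r(G) = 481/141 (r(G) = 3 - 1*(-58/141) = 3 + 58/141 = 481/141)
(F(624) + r(274))/(1584250 - 3120547) = (1/(1650 + 624) + 481/141)/(1584250 - 3120547) = (1/2274 + 481/141)/(-1536297) = (1/2274 + 481/141)*(-1/1536297) = (364645/106878)*(-1/1536297) = -364645/164196350766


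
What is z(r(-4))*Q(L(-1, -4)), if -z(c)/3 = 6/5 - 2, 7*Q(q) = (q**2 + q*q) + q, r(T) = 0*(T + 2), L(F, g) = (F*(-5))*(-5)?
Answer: 420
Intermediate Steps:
L(F, g) = 25*F (L(F, g) = -5*F*(-5) = 25*F)
r(T) = 0 (r(T) = 0*(2 + T) = 0)
Q(q) = q/7 + 2*q**2/7 (Q(q) = ((q**2 + q*q) + q)/7 = ((q**2 + q**2) + q)/7 = (2*q**2 + q)/7 = (q + 2*q**2)/7 = q/7 + 2*q**2/7)
z(c) = 12/5 (z(c) = -3*(6/5 - 2) = -3*(-4/5) = 12/5)
z(r(-4))*Q(L(-1, -4)) = 12*((25*(-1))*(1 + 2*(25*(-1)))/7)/5 = 12*((1/7)*(-25)*(1 + 2*(-25)))/5 = 12*((1/7)*(-25)*(1 - 50))/5 = 12*((1/7)*(-25)*(-49))/5 = (12/5)*175 = 420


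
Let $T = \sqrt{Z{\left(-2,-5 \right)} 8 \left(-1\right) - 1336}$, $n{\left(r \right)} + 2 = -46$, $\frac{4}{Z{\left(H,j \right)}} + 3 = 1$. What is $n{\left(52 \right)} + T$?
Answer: $-48 + 2 i \sqrt{330} \approx -48.0 + 36.332 i$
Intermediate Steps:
$Z{\left(H,j \right)} = -2$ ($Z{\left(H,j \right)} = \frac{4}{-3 + 1} = \frac{4}{-2} = 4 \left(- \frac{1}{2}\right) = -2$)
$n{\left(r \right)} = -48$ ($n{\left(r \right)} = -2 - 46 = -48$)
$T = 2 i \sqrt{330}$ ($T = \sqrt{\left(-2\right) 8 \left(-1\right) - 1336} = \sqrt{\left(-16\right) \left(-1\right) - 1336} = \sqrt{16 - 1336} = \sqrt{-1320} = 2 i \sqrt{330} \approx 36.332 i$)
$n{\left(52 \right)} + T = -48 + 2 i \sqrt{330}$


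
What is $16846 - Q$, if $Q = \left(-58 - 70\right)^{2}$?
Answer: $462$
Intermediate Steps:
$Q = 16384$ ($Q = \left(-128\right)^{2} = 16384$)
$16846 - Q = 16846 - 16384 = 462$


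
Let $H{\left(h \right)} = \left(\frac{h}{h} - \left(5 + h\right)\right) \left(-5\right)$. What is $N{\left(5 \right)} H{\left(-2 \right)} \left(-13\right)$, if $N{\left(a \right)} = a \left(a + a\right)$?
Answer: $-6500$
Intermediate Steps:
$H{\left(h \right)} = 20 + 5 h$ ($H{\left(h \right)} = \left(1 - \left(5 + h\right)\right) \left(-5\right) = \left(-4 - h\right) \left(-5\right) = 20 + 5 h$)
$N{\left(a \right)} = 2 a^{2}$ ($N{\left(a \right)} = a 2 a = 2 a^{2}$)
$N{\left(5 \right)} H{\left(-2 \right)} \left(-13\right) = 2 \cdot 5^{2} \left(20 + 5 \left(-2\right)\right) \left(-13\right) = 2 \cdot 25 \left(20 - 10\right) \left(-13\right) = 50 \cdot 10 \left(-13\right) = 500 \left(-13\right) = -6500$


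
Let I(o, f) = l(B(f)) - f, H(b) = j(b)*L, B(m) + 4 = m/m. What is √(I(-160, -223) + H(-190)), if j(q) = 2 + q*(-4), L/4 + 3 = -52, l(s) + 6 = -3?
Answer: I*√167426 ≈ 409.18*I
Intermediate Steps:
B(m) = -3 (B(m) = -4 + m/m = -4 + 1 = -3)
l(s) = -9 (l(s) = -6 - 3 = -9)
L = -220 (L = -12 + 4*(-52) = -12 - 208 = -220)
j(q) = 2 - 4*q
H(b) = -440 + 880*b (H(b) = (2 - 4*b)*(-220) = -440 + 880*b)
I(o, f) = -9 - f
√(I(-160, -223) + H(-190)) = √((-9 - 1*(-223)) + (-440 + 880*(-190))) = √((-9 + 223) + (-440 - 167200)) = √(214 - 167640) = √(-167426) = I*√167426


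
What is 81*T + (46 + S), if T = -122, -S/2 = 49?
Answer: -9934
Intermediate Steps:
S = -98 (S = -2*49 = -98)
81*T + (46 + S) = 81*(-122) + (46 - 98) = -9882 - 52 = -9934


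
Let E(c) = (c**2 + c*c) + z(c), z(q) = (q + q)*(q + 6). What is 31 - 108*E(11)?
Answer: -66497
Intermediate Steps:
z(q) = 2*q*(6 + q) (z(q) = (2*q)*(6 + q) = 2*q*(6 + q))
E(c) = 2*c**2 + 2*c*(6 + c) (E(c) = (c**2 + c*c) + 2*c*(6 + c) = (c**2 + c**2) + 2*c*(6 + c) = 2*c**2 + 2*c*(6 + c))
31 - 108*E(11) = 31 - 432*11*(3 + 11) = 31 - 432*11*14 = 31 - 108*616 = 31 - 66528 = -66497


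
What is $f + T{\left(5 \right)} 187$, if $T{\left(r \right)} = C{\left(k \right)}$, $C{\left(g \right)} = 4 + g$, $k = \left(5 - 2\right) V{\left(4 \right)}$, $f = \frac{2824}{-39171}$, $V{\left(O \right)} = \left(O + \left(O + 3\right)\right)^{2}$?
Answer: $\frac{2688263735}{39171} \approx 68629.0$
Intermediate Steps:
$V{\left(O \right)} = \left(3 + 2 O\right)^{2}$ ($V{\left(O \right)} = \left(O + \left(3 + O\right)\right)^{2} = \left(3 + 2 O\right)^{2}$)
$f = - \frac{2824}{39171}$ ($f = 2824 \left(- \frac{1}{39171}\right) = - \frac{2824}{39171} \approx -0.072094$)
$k = 363$ ($k = \left(5 - 2\right) \left(3 + 2 \cdot 4\right)^{2} = 3 \left(3 + 8\right)^{2} = 3 \cdot 11^{2} = 3 \cdot 121 = 363$)
$T{\left(r \right)} = 367$ ($T{\left(r \right)} = 4 + 363 = 367$)
$f + T{\left(5 \right)} 187 = - \frac{2824}{39171} + 367 \cdot 187 = - \frac{2824}{39171} + 68629 = \frac{2688263735}{39171}$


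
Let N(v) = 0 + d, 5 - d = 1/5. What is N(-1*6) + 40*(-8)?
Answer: -1576/5 ≈ -315.20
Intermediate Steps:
d = 24/5 (d = 5 - 1/5 = 5 - 1*⅕ = 5 - ⅕ = 24/5 ≈ 4.8000)
N(v) = 24/5 (N(v) = 0 + 24/5 = 24/5)
N(-1*6) + 40*(-8) = 24/5 + 40*(-8) = 24/5 - 320 = -1576/5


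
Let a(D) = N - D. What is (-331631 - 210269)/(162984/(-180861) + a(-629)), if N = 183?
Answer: -8167381325/12224679 ≈ -668.11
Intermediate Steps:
a(D) = 183 - D
(-331631 - 210269)/(162984/(-180861) + a(-629)) = (-331631 - 210269)/(162984/(-180861) + (183 - 1*(-629))) = -541900/(162984*(-1/180861) + (183 + 629)) = -541900/(-54328/60287 + 812) = -541900/48898716/60287 = -541900*60287/48898716 = -8167381325/12224679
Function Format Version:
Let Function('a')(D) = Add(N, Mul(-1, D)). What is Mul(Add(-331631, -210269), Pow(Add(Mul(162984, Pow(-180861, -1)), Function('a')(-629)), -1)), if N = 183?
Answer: Rational(-8167381325, 12224679) ≈ -668.11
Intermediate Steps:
Function('a')(D) = Add(183, Mul(-1, D))
Mul(Add(-331631, -210269), Pow(Add(Mul(162984, Pow(-180861, -1)), Function('a')(-629)), -1)) = Mul(Add(-331631, -210269), Pow(Add(Mul(162984, Pow(-180861, -1)), Add(183, Mul(-1, -629))), -1)) = Mul(-541900, Pow(Add(Mul(162984, Rational(-1, 180861)), Add(183, 629)), -1)) = Mul(-541900, Pow(Add(Rational(-54328, 60287), 812), -1)) = Mul(-541900, Pow(Rational(48898716, 60287), -1)) = Mul(-541900, Rational(60287, 48898716)) = Rational(-8167381325, 12224679)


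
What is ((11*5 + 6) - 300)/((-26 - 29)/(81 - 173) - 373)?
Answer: 21988/34261 ≈ 0.64178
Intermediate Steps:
((11*5 + 6) - 300)/((-26 - 29)/(81 - 173) - 373) = ((55 + 6) - 300)/(-55/(-92) - 373) = (61 - 300)/(-55*(-1/92) - 373) = -239/(55/92 - 373) = -239/(-34261/92) = -239*(-92/34261) = 21988/34261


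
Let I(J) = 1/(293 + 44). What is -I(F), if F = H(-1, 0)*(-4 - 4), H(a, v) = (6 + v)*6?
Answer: -1/337 ≈ -0.0029674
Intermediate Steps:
H(a, v) = 36 + 6*v
F = -288 (F = (36 + 6*0)*(-4 - 4) = (36 + 0)*(-8) = 36*(-8) = -288)
I(J) = 1/337
-I(F) = -1*1/337 = -1/337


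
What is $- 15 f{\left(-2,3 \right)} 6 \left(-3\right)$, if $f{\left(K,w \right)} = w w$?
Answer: $2430$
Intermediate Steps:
$f{\left(K,w \right)} = w^{2}$
$- 15 f{\left(-2,3 \right)} 6 \left(-3\right) = - 15 \cdot 3^{2} \cdot 6 \left(-3\right) = \left(-15\right) 9 \left(-18\right) = \left(-135\right) \left(-18\right) = 2430$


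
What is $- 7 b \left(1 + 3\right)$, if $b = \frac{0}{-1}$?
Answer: $0$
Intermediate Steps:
$b = 0$ ($b = 0 \left(-1\right) = 0$)
$- 7 b \left(1 + 3\right) = - 7 \cdot 0 \left(1 + 3\right) = - 7 \cdot 0 \cdot 4 = \left(-7\right) 0 = 0$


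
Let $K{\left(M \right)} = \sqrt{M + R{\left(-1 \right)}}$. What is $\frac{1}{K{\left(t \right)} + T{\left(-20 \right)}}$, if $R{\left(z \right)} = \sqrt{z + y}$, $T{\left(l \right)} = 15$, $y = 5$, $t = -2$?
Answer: $\frac{1}{15} \approx 0.066667$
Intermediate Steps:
$R{\left(z \right)} = \sqrt{5 + z}$ ($R{\left(z \right)} = \sqrt{z + 5} = \sqrt{5 + z}$)
$K{\left(M \right)} = \sqrt{2 + M}$ ($K{\left(M \right)} = \sqrt{M + \sqrt{5 - 1}} = \sqrt{M + \sqrt{4}} = \sqrt{M + 2} = \sqrt{2 + M}$)
$\frac{1}{K{\left(t \right)} + T{\left(-20 \right)}} = \frac{1}{\sqrt{2 - 2} + 15} = \frac{1}{\sqrt{0} + 15} = \frac{1}{0 + 15} = \frac{1}{15}$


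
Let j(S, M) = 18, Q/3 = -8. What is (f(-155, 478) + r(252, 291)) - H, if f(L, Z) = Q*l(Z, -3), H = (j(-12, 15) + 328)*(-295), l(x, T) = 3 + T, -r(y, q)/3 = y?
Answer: 101314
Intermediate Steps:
Q = -24 (Q = 3*(-8) = -24)
r(y, q) = -3*y
H = -102070 (H = (18 + 328)*(-295) = 346*(-295) = -102070)
f(L, Z) = 0 (f(L, Z) = -24*(3 - 3) = -24*0 = 0)
(f(-155, 478) + r(252, 291)) - H = (0 - 3*252) - 1*(-102070) = (0 - 756) + 102070 = -756 + 102070 = 101314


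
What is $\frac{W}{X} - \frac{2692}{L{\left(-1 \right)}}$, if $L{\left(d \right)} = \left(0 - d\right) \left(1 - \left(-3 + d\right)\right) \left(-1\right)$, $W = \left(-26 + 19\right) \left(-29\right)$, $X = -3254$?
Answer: $\frac{8758753}{16270} \approx 538.34$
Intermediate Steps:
$W = 203$ ($W = \left(-7\right) \left(-29\right) = 203$)
$L{\left(d \right)} = d \left(4 - d\right)$ ($L{\left(d \right)} = - d \left(4 - d\right) \left(-1\right) = d \left(4 - d\right)$)
$\frac{W}{X} - \frac{2692}{L{\left(-1 \right)}} = \frac{203}{-3254} - \frac{2692}{\left(-1\right) \left(4 - -1\right)} = 203 \left(- \frac{1}{3254}\right) - \frac{2692}{\left(-1\right) \left(4 + 1\right)} = - \frac{203}{3254} - \frac{2692}{\left(-1\right) 5} = - \frac{203}{3254} - \frac{2692}{-5} = - \frac{203}{3254} - - \frac{2692}{5} = - \frac{203}{3254} + \frac{2692}{5} = \frac{8758753}{16270}$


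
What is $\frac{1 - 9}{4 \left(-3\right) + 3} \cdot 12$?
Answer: $\frac{32}{3} \approx 10.667$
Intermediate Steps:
$\frac{1 - 9}{4 \left(-3\right) + 3} \cdot 12 = - \frac{8}{-12 + 3} \cdot 12 = - \frac{8}{-9} \cdot 12 = \left(-8\right) \left(- \frac{1}{9}\right) 12 = \frac{8}{9} \cdot 12 = \frac{32}{3}$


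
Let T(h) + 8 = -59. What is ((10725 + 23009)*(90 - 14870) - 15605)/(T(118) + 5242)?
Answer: -6648055/69 ≈ -96349.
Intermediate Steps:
T(h) = -67 (T(h) = -8 - 59 = -67)
((10725 + 23009)*(90 - 14870) - 15605)/(T(118) + 5242) = ((10725 + 23009)*(90 - 14870) - 15605)/(-67 + 5242) = (33734*(-14780) - 15605)/5175 = (-498588520 - 15605)*(1/5175) = -498604125*1/5175 = -6648055/69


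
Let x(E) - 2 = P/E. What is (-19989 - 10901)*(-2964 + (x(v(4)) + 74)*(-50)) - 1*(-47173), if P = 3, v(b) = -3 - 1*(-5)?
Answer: 211303883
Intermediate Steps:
v(b) = 2 (v(b) = -3 + 5 = 2)
x(E) = 2 + 3/E
(-19989 - 10901)*(-2964 + (x(v(4)) + 74)*(-50)) - 1*(-47173) = (-19989 - 10901)*(-2964 + ((2 + 3/2) + 74)*(-50)) - 1*(-47173) = -30890*(-2964 + ((2 + 3*(1/2)) + 74)*(-50)) + 47173 = -30890*(-2964 + ((2 + 3/2) + 74)*(-50)) + 47173 = -30890*(-2964 + (7/2 + 74)*(-50)) + 47173 = -30890*(-2964 + (155/2)*(-50)) + 47173 = -30890*(-2964 - 3875) + 47173 = -30890*(-6839) + 47173 = 211256710 + 47173 = 211303883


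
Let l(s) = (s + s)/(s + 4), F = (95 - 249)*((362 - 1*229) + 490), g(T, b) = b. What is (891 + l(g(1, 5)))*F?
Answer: -770318318/9 ≈ -8.5591e+7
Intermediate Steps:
F = -95942 (F = -154*((362 - 229) + 490) = -154*(133 + 490) = -154*623 = -95942)
l(s) = 2*s/(4 + s) (l(s) = (2*s)/(4 + s) = 2*s/(4 + s))
(891 + l(g(1, 5)))*F = (891 + 2*5/(4 + 5))*(-95942) = (891 + 2*5/9)*(-95942) = (891 + 2*5*(⅑))*(-95942) = (891 + 10/9)*(-95942) = (8029/9)*(-95942) = -770318318/9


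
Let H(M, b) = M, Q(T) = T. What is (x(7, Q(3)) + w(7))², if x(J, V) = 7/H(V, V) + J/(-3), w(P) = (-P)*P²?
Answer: 117649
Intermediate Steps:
w(P) = -P³
x(J, V) = 7/V - J/3 (x(J, V) = 7/V + J/(-3) = 7/V + J*(-⅓) = 7/V - J/3)
(x(7, Q(3)) + w(7))² = ((7/3 - ⅓*7) - 1*7³)² = ((7*(⅓) - 7/3) - 1*343)² = ((7/3 - 7/3) - 343)² = (0 - 343)² = (-343)² = 117649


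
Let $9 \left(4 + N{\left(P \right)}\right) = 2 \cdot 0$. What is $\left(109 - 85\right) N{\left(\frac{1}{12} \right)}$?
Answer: $-96$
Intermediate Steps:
$N{\left(P \right)} = -4$ ($N{\left(P \right)} = -4 + \frac{2 \cdot 0}{9} = -4 + \frac{1}{9} \cdot 0 = -4 + 0 = -4$)
$\left(109 - 85\right) N{\left(\frac{1}{12} \right)} = \left(109 - 85\right) \left(-4\right) = 24 \left(-4\right) = -96$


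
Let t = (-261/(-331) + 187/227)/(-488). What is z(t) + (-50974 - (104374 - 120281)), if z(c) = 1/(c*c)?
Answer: 12965931874366/229310449 ≈ 56543.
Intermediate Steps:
t = -15143/4583357 (t = (-261*(-1/331) + 187*(1/227))*(-1/488) = (261/331 + 187/227)*(-1/488) = (121144/75137)*(-1/488) = -15143/4583357 ≈ -0.0033039)
z(c) = c⁻²
z(t) + (-50974 - (104374 - 120281)) = (-15143/4583357)⁻² + (-50974 - (104374 - 120281)) = 21007161389449/229310449 + (-50974 - 1*(-15907)) = 21007161389449/229310449 + (-50974 + 15907) = 21007161389449/229310449 - 35067 = 12965931874366/229310449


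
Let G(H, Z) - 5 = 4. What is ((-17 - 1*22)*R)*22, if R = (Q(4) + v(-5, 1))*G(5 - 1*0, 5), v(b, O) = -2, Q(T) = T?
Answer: -15444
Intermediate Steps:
G(H, Z) = 9 (G(H, Z) = 5 + 4 = 9)
R = 18 (R = (4 - 2)*9 = 2*9 = 18)
((-17 - 1*22)*R)*22 = ((-17 - 1*22)*18)*22 = ((-17 - 22)*18)*22 = -39*18*22 = -702*22 = -15444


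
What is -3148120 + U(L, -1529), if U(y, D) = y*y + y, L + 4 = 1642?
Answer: -463438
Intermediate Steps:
L = 1638 (L = -4 + 1642 = 1638)
U(y, D) = y + y² (U(y, D) = y² + y = y + y²)
-3148120 + U(L, -1529) = -3148120 + 1638*(1 + 1638) = -3148120 + 1638*1639 = -3148120 + 2684682 = -463438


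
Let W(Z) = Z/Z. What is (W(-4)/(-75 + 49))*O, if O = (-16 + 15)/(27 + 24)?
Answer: 1/1326 ≈ 0.00075415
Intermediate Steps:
W(Z) = 1
O = -1/51 ≈ -0.019608
(W(-4)/(-75 + 49))*O = (1/(-75 + 49))*(-1/51) = (1/(-26))*(-1/51) = (1*(-1/26))*(-1/51) = -1/26*(-1/51) = 1/1326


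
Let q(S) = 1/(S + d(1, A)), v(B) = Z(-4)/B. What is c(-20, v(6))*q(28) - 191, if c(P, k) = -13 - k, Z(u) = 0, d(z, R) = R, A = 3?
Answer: -5934/31 ≈ -191.42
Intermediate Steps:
v(B) = 0 (v(B) = 0/B = 0)
q(S) = 1/(3 + S) (q(S) = 1/(S + 3) = 1/(3 + S))
c(-20, v(6))*q(28) - 191 = (-13 - 1*0)/(3 + 28) - 191 = (-13 + 0)/31 - 191 = -13*1/31 - 191 = -13/31 - 191 = -5934/31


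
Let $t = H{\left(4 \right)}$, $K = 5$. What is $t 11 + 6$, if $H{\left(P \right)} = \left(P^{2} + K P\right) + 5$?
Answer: $457$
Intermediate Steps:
$H{\left(P \right)} = 5 + P^{2} + 5 P$ ($H{\left(P \right)} = \left(P^{2} + 5 P\right) + 5 = 5 + P^{2} + 5 P$)
$t = 41$ ($t = 5 + 4^{2} + 5 \cdot 4 = 5 + 16 + 20 = 41$)
$t 11 + 6 = 41 \cdot 11 + 6 = 451 + 6 = 457$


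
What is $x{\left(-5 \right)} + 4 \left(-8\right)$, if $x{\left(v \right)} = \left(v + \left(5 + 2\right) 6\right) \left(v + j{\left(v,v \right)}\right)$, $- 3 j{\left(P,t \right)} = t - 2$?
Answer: $- \frac{392}{3} \approx -130.67$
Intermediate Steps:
$j{\left(P,t \right)} = \frac{2}{3} - \frac{t}{3}$ ($j{\left(P,t \right)} = - \frac{t - 2}{3} = - \frac{-2 + t}{3} = \frac{2}{3} - \frac{t}{3}$)
$x{\left(v \right)} = \left(42 + v\right) \left(\frac{2}{3} + \frac{2 v}{3}\right)$ ($x{\left(v \right)} = \left(v + \left(5 + 2\right) 6\right) \left(v - \left(- \frac{2}{3} + \frac{v}{3}\right)\right) = \left(v + 7 \cdot 6\right) \left(\frac{2}{3} + \frac{2 v}{3}\right) = \left(v + 42\right) \left(\frac{2}{3} + \frac{2 v}{3}\right) = \left(42 + v\right) \left(\frac{2}{3} + \frac{2 v}{3}\right)$)
$x{\left(-5 \right)} + 4 \left(-8\right) = \left(28 + \frac{2 \left(-5\right)^{2}}{3} + \frac{86}{3} \left(-5\right)\right) + 4 \left(-8\right) = \left(28 + \frac{2}{3} \cdot 25 - \frac{430}{3}\right) - 32 = \left(28 + \frac{50}{3} - \frac{430}{3}\right) - 32 = - \frac{296}{3} - 32 = - \frac{392}{3}$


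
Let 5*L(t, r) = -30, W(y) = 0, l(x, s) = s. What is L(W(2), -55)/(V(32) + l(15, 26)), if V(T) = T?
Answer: -3/29 ≈ -0.10345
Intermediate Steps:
L(t, r) = -6 (L(t, r) = (⅕)*(-30) = -6)
L(W(2), -55)/(V(32) + l(15, 26)) = -6/(32 + 26) = -6/58 = -6*1/58 = -3/29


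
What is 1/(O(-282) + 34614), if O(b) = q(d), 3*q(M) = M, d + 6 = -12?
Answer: 1/34608 ≈ 2.8895e-5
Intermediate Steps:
d = -18 (d = -6 - 12 = -18)
q(M) = M/3
O(b) = -6 (O(b) = (1/3)*(-18) = -6)
1/(O(-282) + 34614) = 1/(-6 + 34614) = 1/34608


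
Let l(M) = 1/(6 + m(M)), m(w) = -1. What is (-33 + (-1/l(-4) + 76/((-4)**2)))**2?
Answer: 17689/16 ≈ 1105.6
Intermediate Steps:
l(M) = 1/5 (l(M) = 1/(6 - 1) = 1/5)
(-33 + (-1/l(-4) + 76/((-4)**2)))**2 = (-33 + (-1/1/5 + 76/((-4)**2)))**2 = (-33 + (-1*5 + 76/16))**2 = (-33 + (-5 + 76*(1/16)))**2 = (-33 + (-5 + 19/4))**2 = (-33 - 1/4)**2 = (-133/4)**2 = 17689/16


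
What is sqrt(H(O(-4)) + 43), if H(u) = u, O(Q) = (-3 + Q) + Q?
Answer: 4*sqrt(2) ≈ 5.6569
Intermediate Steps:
O(Q) = -3 + 2*Q
sqrt(H(O(-4)) + 43) = sqrt((-3 + 2*(-4)) + 43) = sqrt((-3 - 8) + 43) = sqrt(-11 + 43) = sqrt(32) = 4*sqrt(2)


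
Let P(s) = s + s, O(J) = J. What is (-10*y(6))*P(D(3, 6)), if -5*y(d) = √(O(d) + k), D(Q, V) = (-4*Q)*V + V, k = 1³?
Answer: -264*√7 ≈ -698.48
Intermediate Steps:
k = 1
D(Q, V) = V - 4*Q*V (D(Q, V) = -4*Q*V + V = V - 4*Q*V)
y(d) = -√(1 + d)/5 (y(d) = -√(d + 1)/5 = -√(1 + d)/5)
P(s) = 2*s
(-10*y(6))*P(D(3, 6)) = (-(-2)*√(1 + 6))*(2*(6*(1 - 4*3))) = (-(-2)*√7)*(2*(6*(1 - 12))) = (2*√7)*(2*(6*(-11))) = (2*√7)*(2*(-66)) = (2*√7)*(-132) = -264*√7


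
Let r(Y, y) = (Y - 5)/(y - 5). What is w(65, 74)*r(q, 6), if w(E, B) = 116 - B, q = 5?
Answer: 0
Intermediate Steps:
r(Y, y) = (-5 + Y)/(-5 + y)
w(65, 74)*r(q, 6) = (116 - 1*74)*((-5 + 5)/(-5 + 6)) = (116 - 74)*(0/1) = 42*(1*0) = 42*0 = 0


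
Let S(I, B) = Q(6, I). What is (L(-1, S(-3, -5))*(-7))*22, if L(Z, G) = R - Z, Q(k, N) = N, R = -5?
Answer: 616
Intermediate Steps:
S(I, B) = I
L(Z, G) = -5 - Z
(L(-1, S(-3, -5))*(-7))*22 = ((-5 - 1*(-1))*(-7))*22 = ((-5 + 1)*(-7))*22 = -4*(-7)*22 = 28*22 = 616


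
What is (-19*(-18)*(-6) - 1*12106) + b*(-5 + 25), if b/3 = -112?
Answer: -20878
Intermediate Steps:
b = -336 (b = 3*(-112) = -336)
(-19*(-18)*(-6) - 1*12106) + b*(-5 + 25) = (-19*(-18)*(-6) - 1*12106) - 336*(-5 + 25) = (342*(-6) - 12106) - 336*20 = (-2052 - 12106) - 6720 = -14158 - 6720 = -20878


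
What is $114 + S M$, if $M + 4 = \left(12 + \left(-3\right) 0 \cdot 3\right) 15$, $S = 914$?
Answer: $160978$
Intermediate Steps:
$M = 176$ ($M = -4 + \left(12 + \left(-3\right) 0 \cdot 3\right) 15 = -4 + \left(12 + 0 \cdot 3\right) 15 = -4 + \left(12 + 0\right) 15 = -4 + 12 \cdot 15 = -4 + 180 = 176$)
$114 + S M = 114 + 914 \cdot 176 = 114 + 160864 = 160978$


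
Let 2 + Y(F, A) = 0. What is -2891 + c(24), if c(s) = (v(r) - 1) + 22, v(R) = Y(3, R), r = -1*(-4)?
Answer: -2872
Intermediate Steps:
Y(F, A) = -2 (Y(F, A) = -2 + 0 = -2)
r = 4
v(R) = -2
c(s) = 19 (c(s) = (-2 - 1) + 22 = -3 + 22 = 19)
-2891 + c(24) = -2891 + 19 = -2872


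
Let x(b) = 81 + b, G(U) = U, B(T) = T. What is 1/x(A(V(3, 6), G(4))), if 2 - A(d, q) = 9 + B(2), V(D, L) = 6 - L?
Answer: 1/72 ≈ 0.013889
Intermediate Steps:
A(d, q) = -9 (A(d, q) = 2 - (9 + 2) = 2 - 1*11 = 2 - 11 = -9)
1/x(A(V(3, 6), G(4))) = 1/(81 - 9) = 1/72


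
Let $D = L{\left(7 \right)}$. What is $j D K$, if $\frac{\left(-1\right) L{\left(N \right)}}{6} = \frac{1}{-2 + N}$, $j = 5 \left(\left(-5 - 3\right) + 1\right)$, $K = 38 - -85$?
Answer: $5166$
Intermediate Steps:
$K = 123$ ($K = 38 + 85 = 123$)
$j = -35$ ($j = 5 \left(\left(-5 - 3\right) + 1\right) = 5 \left(-8 + 1\right) = 5 \left(-7\right) = -35$)
$L{\left(N \right)} = - \frac{6}{-2 + N}$
$D = - \frac{6}{5}$ ($D = - \frac{6}{-2 + 7} = - \frac{6}{5} \approx -1.2$)
$j D K = \left(-35\right) \left(- \frac{6}{5}\right) 123 = 42 \cdot 123 = 5166$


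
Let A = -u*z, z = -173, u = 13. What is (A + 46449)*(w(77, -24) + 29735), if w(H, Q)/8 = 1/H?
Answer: 111499086894/77 ≈ 1.4480e+9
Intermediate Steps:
w(H, Q) = 8/H
A = 2249 (A = -13*(-173) = -1*(-2249) = 2249)
(A + 46449)*(w(77, -24) + 29735) = (2249 + 46449)*(8/77 + 29735) = 48698*(8*(1/77) + 29735) = 48698*(8/77 + 29735) = 48698*(2289603/77) = 111499086894/77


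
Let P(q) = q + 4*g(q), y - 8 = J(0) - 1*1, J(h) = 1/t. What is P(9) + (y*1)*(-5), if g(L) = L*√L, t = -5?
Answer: 83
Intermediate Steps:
g(L) = L^(3/2)
J(h) = -⅕ (J(h) = 1/(-5) = -⅕)
y = 34/5 (y = 8 + (-⅕ - 1*1) = 8 + (-⅕ - 1) = 8 - 6/5 = 34/5 ≈ 6.8000)
P(q) = q + 4*q^(3/2)
P(9) + (y*1)*(-5) = (9 + 4*9^(3/2)) + ((34/5)*1)*(-5) = (9 + 4*27) + (34/5)*(-5) = (9 + 108) - 34 = 117 - 34 = 83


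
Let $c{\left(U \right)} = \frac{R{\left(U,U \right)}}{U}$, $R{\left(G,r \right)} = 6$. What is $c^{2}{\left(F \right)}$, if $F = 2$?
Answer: $9$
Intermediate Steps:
$c{\left(U \right)} = \frac{6}{U}$
$c^{2}{\left(F \right)} = \left(\frac{6}{2}\right)^{2} = \left(6 \cdot \frac{1}{2}\right)^{2} = 3^{2} = 9$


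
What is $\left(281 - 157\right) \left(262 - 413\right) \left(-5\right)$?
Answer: $93620$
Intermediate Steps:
$\left(281 - 157\right) \left(262 - 413\right) \left(-5\right) = 124 \left(-151\right) \left(-5\right) = \left(-18724\right) \left(-5\right) = 93620$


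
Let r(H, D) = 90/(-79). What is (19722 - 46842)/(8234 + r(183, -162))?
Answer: -535620/162599 ≈ -3.2941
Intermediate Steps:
r(H, D) = -90/79 (r(H, D) = 90*(-1/79) = -90/79)
(19722 - 46842)/(8234 + r(183, -162)) = (19722 - 46842)/(8234 - 90/79) = -27120/650396/79 = -27120*79/650396 = -535620/162599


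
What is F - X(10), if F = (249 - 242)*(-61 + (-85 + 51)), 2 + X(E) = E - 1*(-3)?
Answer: -676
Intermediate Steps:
X(E) = 1 + E (X(E) = -2 + (E - 1*(-3)) = -2 + (E + 3) = -2 + (3 + E) = 1 + E)
F = -665 (F = 7*(-61 - 34) = 7*(-95) = -665)
F - X(10) = -665 - (1 + 10) = -665 - 1*11 = -665 - 11 = -676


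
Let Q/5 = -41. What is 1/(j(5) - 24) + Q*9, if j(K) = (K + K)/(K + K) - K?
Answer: -51661/28 ≈ -1845.0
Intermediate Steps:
Q = -205 (Q = 5*(-41) = -205)
j(K) = 1 - K (j(K) = (2*K)/((2*K)) - K = (2*K)*(1/(2*K)) - K = 1 - K)
1/(j(5) - 24) + Q*9 = 1/((1 - 1*5) - 24) - 205*9 = 1/((1 - 5) - 24) - 1845 = 1/(-4 - 24) - 1845 = 1/(-28) - 1845 = -1/28 - 1845 = -51661/28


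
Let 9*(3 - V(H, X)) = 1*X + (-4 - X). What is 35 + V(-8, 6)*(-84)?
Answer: -763/3 ≈ -254.33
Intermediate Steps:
V(H, X) = 31/9 (V(H, X) = 3 - (1*X + (-4 - X))/9 = 3 - (X + (-4 - X))/9 = 3 - 1/9*(-4) = 3 + 4/9 = 31/9)
35 + V(-8, 6)*(-84) = 35 + (31/9)*(-84) = 35 - 868/3 = -763/3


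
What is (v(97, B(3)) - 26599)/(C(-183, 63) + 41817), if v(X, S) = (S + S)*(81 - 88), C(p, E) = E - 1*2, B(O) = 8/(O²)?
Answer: -239503/376902 ≈ -0.63545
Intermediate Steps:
B(O) = 8/O²
C(p, E) = -2 + E (C(p, E) = E - 2 = -2 + E)
v(X, S) = -14*S (v(X, S) = (2*S)*(-7) = -14*S)
(v(97, B(3)) - 26599)/(C(-183, 63) + 41817) = (-112/3² - 26599)/((-2 + 63) + 41817) = (-112/9 - 26599)/(61 + 41817) = (-14*8/9 - 26599)/41878 = (-112/9 - 26599)*(1/41878) = -239503/9*1/41878 = -239503/376902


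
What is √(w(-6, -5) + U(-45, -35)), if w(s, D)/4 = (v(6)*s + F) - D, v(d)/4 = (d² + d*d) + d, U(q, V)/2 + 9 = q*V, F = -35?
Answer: 2*I*√1119 ≈ 66.903*I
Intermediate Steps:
U(q, V) = -18 + 2*V*q (U(q, V) = -18 + 2*(q*V) = -18 + 2*(V*q) = -18 + 2*V*q)
v(d) = 4*d + 8*d² (v(d) = 4*((d² + d*d) + d) = 4*((d² + d²) + d) = 4*(2*d² + d) = 4*(d + 2*d²) = 4*d + 8*d²)
w(s, D) = -140 - 4*D + 1248*s (w(s, D) = 4*(((4*6*(1 + 2*6))*s - 35) - D) = 4*(((4*6*(1 + 12))*s - 35) - D) = 4*(((4*6*13)*s - 35) - D) = 4*((312*s - 35) - D) = 4*((-35 + 312*s) - D) = 4*(-35 - D + 312*s) = -140 - 4*D + 1248*s)
√(w(-6, -5) + U(-45, -35)) = √((-140 - 4*(-5) + 1248*(-6)) + (-18 + 2*(-35)*(-45))) = √((-140 + 20 - 7488) + (-18 + 3150)) = √(-7608 + 3132) = √(-4476) = 2*I*√1119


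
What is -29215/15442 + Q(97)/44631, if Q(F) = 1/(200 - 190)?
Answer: -3259732802/1722979755 ≈ -1.8919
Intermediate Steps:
Q(F) = ⅒ (Q(F) = 1/10 = ⅒)
-29215/15442 + Q(97)/44631 = -29215/15442 + (⅒)/44631 = -29215*1/15442 + (⅒)*(1/44631) = -29215/15442 + 1/446310 = -3259732802/1722979755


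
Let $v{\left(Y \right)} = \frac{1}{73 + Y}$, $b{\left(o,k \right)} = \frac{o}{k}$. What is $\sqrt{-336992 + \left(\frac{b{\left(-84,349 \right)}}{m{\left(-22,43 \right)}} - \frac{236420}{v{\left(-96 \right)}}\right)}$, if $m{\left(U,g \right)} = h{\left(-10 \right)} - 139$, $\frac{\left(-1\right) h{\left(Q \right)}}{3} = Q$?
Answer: $\frac{4 \sqrt{461329178181647}}{38041} \approx 2258.5$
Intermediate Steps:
$h{\left(Q \right)} = - 3 Q$
$m{\left(U,g \right)} = -109$ ($m{\left(U,g \right)} = \left(-3\right) \left(-10\right) - 139 = 30 - 139 = -109$)
$\sqrt{-336992 + \left(\frac{b{\left(-84,349 \right)}}{m{\left(-22,43 \right)}} - \frac{236420}{v{\left(-96 \right)}}\right)} = \sqrt{-336992 + \left(\frac{\left(-84\right) \frac{1}{349}}{-109} - \frac{236420}{\frac{1}{73 - 96}}\right)} = \sqrt{-336992 + \left(\left(-84\right) \frac{1}{349} \left(- \frac{1}{109}\right) - \frac{236420}{\frac{1}{-23}}\right)} = \sqrt{-336992 - \left(- \frac{84}{38041} + \frac{236420}{- \frac{1}{23}}\right)} = \sqrt{-336992 + \left(\frac{84}{38041} - -5437660\right)} = \sqrt{-336992 + \left(\frac{84}{38041} + 5437660\right)} = \sqrt{-336992 + \frac{206854024144}{38041}} = \sqrt{\frac{194034511472}{38041}} = \frac{4 \sqrt{461329178181647}}{38041}$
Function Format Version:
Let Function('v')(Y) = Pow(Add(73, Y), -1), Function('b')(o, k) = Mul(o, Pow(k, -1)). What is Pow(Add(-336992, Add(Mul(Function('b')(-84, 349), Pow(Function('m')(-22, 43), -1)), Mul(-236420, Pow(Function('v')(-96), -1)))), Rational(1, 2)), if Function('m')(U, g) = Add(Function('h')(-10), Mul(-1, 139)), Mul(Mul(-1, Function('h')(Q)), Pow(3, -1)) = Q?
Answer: Mul(Rational(4, 38041), Pow(461329178181647, Rational(1, 2))) ≈ 2258.5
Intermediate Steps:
Function('h')(Q) = Mul(-3, Q)
Function('m')(U, g) = -109 (Function('m')(U, g) = Add(Mul(-3, -10), Mul(-1, 139)) = Add(30, -139) = -109)
Pow(Add(-336992, Add(Mul(Function('b')(-84, 349), Pow(Function('m')(-22, 43), -1)), Mul(-236420, Pow(Function('v')(-96), -1)))), Rational(1, 2)) = Pow(Add(-336992, Add(Mul(Mul(-84, Pow(349, -1)), Pow(-109, -1)), Mul(-236420, Pow(Pow(Add(73, -96), -1), -1)))), Rational(1, 2)) = Pow(Add(-336992, Add(Mul(Mul(-84, Rational(1, 349)), Rational(-1, 109)), Mul(-236420, Pow(Pow(-23, -1), -1)))), Rational(1, 2)) = Pow(Add(-336992, Add(Mul(Rational(-84, 349), Rational(-1, 109)), Mul(-236420, Pow(Rational(-1, 23), -1)))), Rational(1, 2)) = Pow(Add(-336992, Add(Rational(84, 38041), Mul(-236420, -23))), Rational(1, 2)) = Pow(Add(-336992, Add(Rational(84, 38041), 5437660)), Rational(1, 2)) = Pow(Add(-336992, Rational(206854024144, 38041)), Rational(1, 2)) = Pow(Rational(194034511472, 38041), Rational(1, 2)) = Mul(Rational(4, 38041), Pow(461329178181647, Rational(1, 2)))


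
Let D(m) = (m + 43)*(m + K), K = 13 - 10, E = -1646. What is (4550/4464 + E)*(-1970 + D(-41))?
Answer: 40387567/12 ≈ 3.3656e+6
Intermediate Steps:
K = 3
D(m) = (3 + m)*(43 + m) (D(m) = (m + 43)*(m + 3) = (43 + m)*(3 + m) = (3 + m)*(43 + m))
(4550/4464 + E)*(-1970 + D(-41)) = (4550/4464 - 1646)*(-1970 + (129 + (-41)**2 + 46*(-41))) = (4550*(1/4464) - 1646)*(-1970 + (129 + 1681 - 1886)) = (2275/2232 - 1646)*(-1970 - 76) = -3671597/2232*(-2046) = 40387567/12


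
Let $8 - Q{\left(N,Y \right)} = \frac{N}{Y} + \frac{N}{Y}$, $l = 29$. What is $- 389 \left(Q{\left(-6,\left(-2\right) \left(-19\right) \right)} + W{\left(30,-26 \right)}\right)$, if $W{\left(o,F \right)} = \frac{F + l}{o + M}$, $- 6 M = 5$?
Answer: $- \frac{10888888}{3325} \approx -3274.9$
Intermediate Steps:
$M = - \frac{5}{6}$ ($M = \left(- \frac{1}{6}\right) 5 = - \frac{5}{6} \approx -0.83333$)
$W{\left(o,F \right)} = \frac{29 + F}{- \frac{5}{6} + o}$ ($W{\left(o,F \right)} = \frac{F + 29}{o - \frac{5}{6}} = \frac{29 + F}{- \frac{5}{6} + o}$)
$Q{\left(N,Y \right)} = 8 - \frac{2 N}{Y}$ ($Q{\left(N,Y \right)} = 8 - \left(\frac{N}{Y} + \frac{N}{Y}\right) = 8 - \frac{2 N}{Y}$)
$- 389 \left(Q{\left(-6,\left(-2\right) \left(-19\right) \right)} + W{\left(30,-26 \right)}\right) = - 389 \left(\left(8 - - \frac{12}{\left(-2\right) \left(-19\right)}\right) + \frac{6 \left(29 - 26\right)}{-5 + 6 \cdot 30}\right) = - 389 \left(\left(8 - - \frac{12}{38}\right) + 6 \frac{1}{-5 + 180} \cdot 3\right) = - 389 \left(\left(8 - \left(-12\right) \frac{1}{38}\right) + 6 \cdot \frac{1}{175} \cdot 3\right) = - 389 \left(\left(8 + \frac{6}{19}\right) + 6 \cdot \frac{1}{175} \cdot 3\right) = - 389 \left(\frac{158}{19} + \frac{18}{175}\right) = \left(-389\right) \frac{27992}{3325} = - \frac{10888888}{3325}$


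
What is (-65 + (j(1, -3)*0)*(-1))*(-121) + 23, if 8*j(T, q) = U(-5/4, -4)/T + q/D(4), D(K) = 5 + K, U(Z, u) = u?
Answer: 7888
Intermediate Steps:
j(T, q) = -1/(2*T) + q/72 (j(T, q) = (-4/T + q/(5 + 4))/8 = (-4/T + q/9)/8 = -1/(2*T) + q/72)
(-65 + (j(1, -3)*0)*(-1))*(-121) + 23 = (-65 + (((1/72)*(-36 + 1*(-3))/1)*0)*(-1))*(-121) + 23 = (-65 + (((1/72)*1*(-36 - 3))*0)*(-1))*(-121) + 23 = (-65 + (((1/72)*1*(-39))*0)*(-1))*(-121) + 23 = (-65 - 13/24*0*(-1))*(-121) + 23 = (-65 + 0*(-1))*(-121) + 23 = (-65 + 0)*(-121) + 23 = -65*(-121) + 23 = 7865 + 23 = 7888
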